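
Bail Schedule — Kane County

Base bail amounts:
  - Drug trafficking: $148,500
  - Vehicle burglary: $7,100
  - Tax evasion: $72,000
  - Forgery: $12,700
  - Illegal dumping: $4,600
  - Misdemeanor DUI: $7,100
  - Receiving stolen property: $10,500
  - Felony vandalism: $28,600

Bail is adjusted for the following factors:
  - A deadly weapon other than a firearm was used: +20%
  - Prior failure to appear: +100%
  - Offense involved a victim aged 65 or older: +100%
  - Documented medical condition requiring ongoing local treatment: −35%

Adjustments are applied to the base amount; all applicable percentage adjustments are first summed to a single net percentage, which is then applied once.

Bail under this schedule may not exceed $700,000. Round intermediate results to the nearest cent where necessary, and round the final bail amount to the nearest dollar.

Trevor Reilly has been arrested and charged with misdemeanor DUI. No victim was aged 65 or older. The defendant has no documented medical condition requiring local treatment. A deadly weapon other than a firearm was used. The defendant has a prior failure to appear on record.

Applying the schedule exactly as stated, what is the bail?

$15,620

Base amounts from the schedule: misdemeanor DUI $7,100.
Single charge. Combined base = $7,100.
Net percentage adjustment: +20% +100% = +120%. $7,100 × 2.2 = $15,620.
$15,620 is within the $700,000 maximum.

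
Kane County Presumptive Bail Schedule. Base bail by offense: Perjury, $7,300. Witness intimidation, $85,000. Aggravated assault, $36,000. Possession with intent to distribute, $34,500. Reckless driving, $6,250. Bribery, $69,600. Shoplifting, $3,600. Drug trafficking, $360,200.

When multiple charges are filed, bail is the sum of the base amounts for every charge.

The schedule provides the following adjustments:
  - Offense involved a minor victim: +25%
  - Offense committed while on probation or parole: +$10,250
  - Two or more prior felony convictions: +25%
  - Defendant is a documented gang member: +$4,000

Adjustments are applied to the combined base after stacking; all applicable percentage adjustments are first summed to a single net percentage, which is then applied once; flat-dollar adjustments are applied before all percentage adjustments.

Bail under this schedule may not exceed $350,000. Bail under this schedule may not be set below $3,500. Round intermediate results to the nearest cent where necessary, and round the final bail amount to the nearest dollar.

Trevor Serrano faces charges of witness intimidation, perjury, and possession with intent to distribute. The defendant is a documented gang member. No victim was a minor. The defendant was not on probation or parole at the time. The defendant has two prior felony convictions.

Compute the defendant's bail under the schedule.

Base amounts from the schedule: witness intimidation $85,000; perjury $7,300; possession with intent to distribute $34,500.
Stacking rule: sum of all bases. $85,000 + $7,300 + $34,500 = $126,800.
Defendant is a documented gang member (+$4,000 flat): $126,800 + $4,000 = $130,800.
Two or more prior felony convictions (+25%): $130,800 × 1.25 = $163,500.
$163,500 is within the $350,000 maximum.
$163,500 is at or above the $3,500 minimum.

$163,500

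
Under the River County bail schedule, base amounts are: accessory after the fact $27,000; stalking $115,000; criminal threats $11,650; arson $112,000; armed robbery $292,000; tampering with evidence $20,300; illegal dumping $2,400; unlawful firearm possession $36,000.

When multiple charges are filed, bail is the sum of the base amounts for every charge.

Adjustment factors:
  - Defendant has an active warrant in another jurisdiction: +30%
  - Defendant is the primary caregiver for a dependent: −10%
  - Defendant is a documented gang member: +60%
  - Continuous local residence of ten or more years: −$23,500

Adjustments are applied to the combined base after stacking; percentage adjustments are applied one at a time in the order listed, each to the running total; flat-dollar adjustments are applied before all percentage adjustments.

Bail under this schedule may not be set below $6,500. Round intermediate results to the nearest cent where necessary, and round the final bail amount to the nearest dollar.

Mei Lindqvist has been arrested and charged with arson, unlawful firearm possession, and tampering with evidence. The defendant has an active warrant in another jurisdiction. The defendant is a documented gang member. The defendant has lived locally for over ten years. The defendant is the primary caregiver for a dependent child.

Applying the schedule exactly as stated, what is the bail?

$271,066

Base amounts from the schedule: arson $112,000; unlawful firearm possession $36,000; tampering with evidence $20,300.
Stacking rule: sum of all bases. $112,000 + $36,000 + $20,300 = $168,300.
Continuous local residence of ten or more years (−$23,500 flat): $168,300 − $23,500 = $144,800.
Defendant has an active warrant in another jurisdiction (+30%): $144,800 × 1.3 = $188,240.
Defendant is the primary caregiver for a dependent (−10%): $188,240 × 0.9 = $169,416.
Defendant is a documented gang member (+60%): $169,416 × 1.6 = $271,065.60.
$271,065.60 is at or above the $6,500 minimum.
Rounded to the nearest dollar: $271,066.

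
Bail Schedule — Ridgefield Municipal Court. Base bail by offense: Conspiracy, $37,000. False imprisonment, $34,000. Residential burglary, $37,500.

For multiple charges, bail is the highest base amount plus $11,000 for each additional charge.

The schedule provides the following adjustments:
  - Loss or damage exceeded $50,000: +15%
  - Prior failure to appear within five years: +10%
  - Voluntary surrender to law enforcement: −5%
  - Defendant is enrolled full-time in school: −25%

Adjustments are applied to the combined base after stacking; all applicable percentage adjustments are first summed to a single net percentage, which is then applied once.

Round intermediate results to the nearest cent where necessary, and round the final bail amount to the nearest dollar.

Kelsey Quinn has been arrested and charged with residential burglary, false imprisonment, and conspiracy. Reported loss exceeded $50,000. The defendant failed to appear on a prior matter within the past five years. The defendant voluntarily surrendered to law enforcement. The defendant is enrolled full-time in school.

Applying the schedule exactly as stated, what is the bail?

$56,525

Base amounts from the schedule: residential burglary $37,500; false imprisonment $34,000; conspiracy $37,000.
Stacking rule: highest base plus $11,000 per additional charge. Highest is residential burglary at $37,500; 2 additional charges → +$22,000. Combined base = $59,500.
Net percentage adjustment: +15% +10% −5% −25% = −5%. $59,500 × 0.95 = $56,525.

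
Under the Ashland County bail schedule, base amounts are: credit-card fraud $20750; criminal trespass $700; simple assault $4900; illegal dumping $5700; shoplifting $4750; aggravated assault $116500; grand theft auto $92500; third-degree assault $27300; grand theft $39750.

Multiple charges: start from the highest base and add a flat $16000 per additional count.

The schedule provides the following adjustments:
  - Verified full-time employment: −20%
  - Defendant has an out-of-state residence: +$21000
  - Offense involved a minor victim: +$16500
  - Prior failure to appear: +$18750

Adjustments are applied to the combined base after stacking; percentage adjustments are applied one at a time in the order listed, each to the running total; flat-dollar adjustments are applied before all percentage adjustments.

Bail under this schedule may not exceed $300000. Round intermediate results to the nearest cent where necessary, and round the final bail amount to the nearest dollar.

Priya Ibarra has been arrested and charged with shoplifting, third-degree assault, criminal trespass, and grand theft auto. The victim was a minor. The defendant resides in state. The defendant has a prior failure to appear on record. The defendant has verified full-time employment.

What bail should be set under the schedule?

Base amounts from the schedule: shoplifting $4750; third-degree assault $27300; criminal trespass $700; grand theft auto $92500.
Stacking rule: highest base plus $16000 per additional charge. Highest is grand theft auto at $92500; 3 additional charges → +$48000. Combined base = $140500.
Offense involved a minor victim (+$16500 flat): $140500 + $16500 = $157000.
Prior failure to appear (+$18750 flat): $157000 + $18750 = $175750.
Verified full-time employment (−20%): $175750 × 0.8 = $140600.
$140600 is within the $300000 maximum.

$140600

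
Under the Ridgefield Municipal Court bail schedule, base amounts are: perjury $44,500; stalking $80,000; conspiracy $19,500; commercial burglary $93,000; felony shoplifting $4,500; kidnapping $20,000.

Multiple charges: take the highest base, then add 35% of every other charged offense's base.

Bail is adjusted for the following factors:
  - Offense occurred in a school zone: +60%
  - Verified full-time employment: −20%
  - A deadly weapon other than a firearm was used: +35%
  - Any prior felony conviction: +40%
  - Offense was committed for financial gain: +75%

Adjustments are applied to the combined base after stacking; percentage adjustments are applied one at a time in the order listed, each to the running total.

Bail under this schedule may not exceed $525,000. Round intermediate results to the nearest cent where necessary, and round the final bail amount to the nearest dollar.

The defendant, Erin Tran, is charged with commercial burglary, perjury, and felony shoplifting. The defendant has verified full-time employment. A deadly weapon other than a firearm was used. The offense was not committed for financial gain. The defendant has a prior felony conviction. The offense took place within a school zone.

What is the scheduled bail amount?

$266,475

Base amounts from the schedule: commercial burglary $93,000; perjury $44,500; felony shoplifting $4,500.
Stacking rule: highest base plus 35% of each additional charge. Highest is commercial burglary at $93,000. Additional: $44,500 × 35% = $15,575; $4,500 × 35% = $1,575. Combined base = $93,000 + $17,150 = $110,150.
Offense occurred in a school zone (+60%): $110,150 × 1.6 = $176,240.
Verified full-time employment (−20%): $176,240 × 0.8 = $140,992.
A deadly weapon other than a firearm was used (+35%): $140,992 × 1.35 = $190,339.20.
Any prior felony conviction (+40%): $190,339.20 × 1.4 = $266,474.88.
$266,474.88 is within the $525,000 maximum.
Rounded to the nearest dollar: $266,475.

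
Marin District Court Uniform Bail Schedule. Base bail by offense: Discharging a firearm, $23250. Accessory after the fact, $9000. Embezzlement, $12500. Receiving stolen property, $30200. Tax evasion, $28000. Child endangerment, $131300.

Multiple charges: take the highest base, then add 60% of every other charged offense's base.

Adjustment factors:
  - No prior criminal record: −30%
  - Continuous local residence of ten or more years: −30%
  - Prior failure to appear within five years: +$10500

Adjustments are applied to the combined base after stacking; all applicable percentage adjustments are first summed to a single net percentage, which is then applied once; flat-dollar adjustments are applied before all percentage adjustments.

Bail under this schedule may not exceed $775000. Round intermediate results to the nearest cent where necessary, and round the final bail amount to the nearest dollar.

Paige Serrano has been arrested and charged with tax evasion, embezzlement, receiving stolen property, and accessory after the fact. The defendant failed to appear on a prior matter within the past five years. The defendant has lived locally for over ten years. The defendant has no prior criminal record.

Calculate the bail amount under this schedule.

$28160

Base amounts from the schedule: tax evasion $28000; embezzlement $12500; receiving stolen property $30200; accessory after the fact $9000.
Stacking rule: highest base plus 60% of each additional charge. Highest is receiving stolen property at $30200. Additional: $28000 × 60% = $16800; $12500 × 60% = $7500; $9000 × 60% = $5400. Combined base = $30200 + $29700 = $59900.
Prior failure to appear within five years (+$10500 flat): $59900 + $10500 = $70400.
Net percentage adjustment: −30% −30% = −60%. $70400 × 0.4 = $28160.
$28160 is within the $775000 maximum.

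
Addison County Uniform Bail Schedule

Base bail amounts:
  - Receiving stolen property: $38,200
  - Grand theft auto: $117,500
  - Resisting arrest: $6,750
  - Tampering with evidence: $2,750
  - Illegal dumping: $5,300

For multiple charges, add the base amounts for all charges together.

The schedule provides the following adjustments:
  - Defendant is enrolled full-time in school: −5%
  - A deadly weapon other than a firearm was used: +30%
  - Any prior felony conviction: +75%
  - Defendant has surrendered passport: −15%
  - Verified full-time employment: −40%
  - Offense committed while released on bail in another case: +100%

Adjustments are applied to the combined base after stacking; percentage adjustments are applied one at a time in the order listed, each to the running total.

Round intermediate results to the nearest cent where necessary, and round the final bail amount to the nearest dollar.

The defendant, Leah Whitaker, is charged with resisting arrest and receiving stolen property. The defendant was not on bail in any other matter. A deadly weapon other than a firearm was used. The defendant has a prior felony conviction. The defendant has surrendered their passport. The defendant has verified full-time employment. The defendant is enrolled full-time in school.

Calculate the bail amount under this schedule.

Base amounts from the schedule: resisting arrest $6,750; receiving stolen property $38,200.
Stacking rule: sum of all bases. $6,750 + $38,200 = $44,950.
Defendant is enrolled full-time in school (−5%): $44,950 × 0.95 = $42,702.50.
A deadly weapon other than a firearm was used (+30%): $42,702.50 × 1.3 = $55,513.25.
Any prior felony conviction (+75%): $55,513.25 × 1.75 = $97,148.19.
Defendant has surrendered passport (−15%): $97,148.19 × 0.85 = $82,575.96.
Verified full-time employment (−40%): $82,575.96 × 0.6 = $49,545.58.
Rounded to the nearest dollar: $49,546.

$49,546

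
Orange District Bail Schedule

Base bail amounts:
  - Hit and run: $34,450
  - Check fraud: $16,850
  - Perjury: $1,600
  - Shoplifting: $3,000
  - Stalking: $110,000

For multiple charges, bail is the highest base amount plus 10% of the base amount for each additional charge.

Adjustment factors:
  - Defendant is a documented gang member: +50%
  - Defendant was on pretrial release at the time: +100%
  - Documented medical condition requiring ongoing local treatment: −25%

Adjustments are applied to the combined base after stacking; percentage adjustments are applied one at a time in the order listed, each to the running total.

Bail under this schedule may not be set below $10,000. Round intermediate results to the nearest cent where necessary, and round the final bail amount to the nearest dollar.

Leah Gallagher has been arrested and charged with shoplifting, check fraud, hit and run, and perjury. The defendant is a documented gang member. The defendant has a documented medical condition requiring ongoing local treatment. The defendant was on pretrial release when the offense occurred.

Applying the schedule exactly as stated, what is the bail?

Base amounts from the schedule: shoplifting $3,000; check fraud $16,850; hit and run $34,450; perjury $1,600.
Stacking rule: highest base plus 10% of each additional charge. Highest is hit and run at $34,450. Additional: $3,000 × 10% = $300; $16,850 × 10% = $1,685; $1,600 × 10% = $160. Combined base = $34,450 + $2,145 = $36,595.
Defendant is a documented gang member (+50%): $36,595 × 1.5 = $54,892.50.
Defendant was on pretrial release at the time (+100%): $54,892.50 × 2 = $109,785.
Documented medical condition requiring ongoing local treatment (−25%): $109,785 × 0.75 = $82,338.75.
$82,338.75 is at or above the $10,000 minimum.
Rounded to the nearest dollar: $82,339.

$82,339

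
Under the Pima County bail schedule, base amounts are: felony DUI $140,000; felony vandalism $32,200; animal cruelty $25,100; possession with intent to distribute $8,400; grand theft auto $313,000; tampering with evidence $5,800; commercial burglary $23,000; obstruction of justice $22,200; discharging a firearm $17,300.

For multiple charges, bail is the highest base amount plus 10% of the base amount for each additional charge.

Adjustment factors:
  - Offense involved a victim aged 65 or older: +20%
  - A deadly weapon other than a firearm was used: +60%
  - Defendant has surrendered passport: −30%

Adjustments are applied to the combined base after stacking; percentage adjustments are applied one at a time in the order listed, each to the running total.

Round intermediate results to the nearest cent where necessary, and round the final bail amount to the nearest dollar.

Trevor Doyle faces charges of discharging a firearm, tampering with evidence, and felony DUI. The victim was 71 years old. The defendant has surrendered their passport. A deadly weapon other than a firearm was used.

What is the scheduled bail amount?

$191,265

Base amounts from the schedule: discharging a firearm $17,300; tampering with evidence $5,800; felony DUI $140,000.
Stacking rule: highest base plus 10% of each additional charge. Highest is felony DUI at $140,000. Additional: $17,300 × 10% = $1,730; $5,800 × 10% = $580. Combined base = $140,000 + $2,310 = $142,310.
Offense involved a victim aged 65 or older (+20%): $142,310 × 1.2 = $170,772.
A deadly weapon other than a firearm was used (+60%): $170,772 × 1.6 = $273,235.20.
Defendant has surrendered passport (−30%): $273,235.20 × 0.7 = $191,264.64.
Rounded to the nearest dollar: $191,265.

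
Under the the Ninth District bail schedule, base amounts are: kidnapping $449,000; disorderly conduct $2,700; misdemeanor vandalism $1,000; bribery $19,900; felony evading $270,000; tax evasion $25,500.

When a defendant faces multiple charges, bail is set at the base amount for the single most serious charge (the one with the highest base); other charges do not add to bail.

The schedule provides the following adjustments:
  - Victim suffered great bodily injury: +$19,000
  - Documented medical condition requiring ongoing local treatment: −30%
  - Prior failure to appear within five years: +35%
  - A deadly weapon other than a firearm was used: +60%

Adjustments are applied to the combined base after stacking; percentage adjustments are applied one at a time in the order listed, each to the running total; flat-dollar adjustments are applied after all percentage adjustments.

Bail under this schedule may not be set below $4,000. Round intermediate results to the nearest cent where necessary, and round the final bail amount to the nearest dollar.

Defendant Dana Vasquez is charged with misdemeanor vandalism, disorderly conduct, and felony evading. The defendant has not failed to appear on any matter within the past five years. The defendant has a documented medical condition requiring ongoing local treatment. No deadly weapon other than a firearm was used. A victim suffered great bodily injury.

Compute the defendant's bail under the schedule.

$208,000

Base amounts from the schedule: misdemeanor vandalism $1,000; disorderly conduct $2,700; felony evading $270,000.
Stacking rule: use the highest base only. Highest is felony evading at $270,000. Combined base = $270,000.
Documented medical condition requiring ongoing local treatment (−30%): $270,000 × 0.7 = $189,000.
Victim suffered great bodily injury (+$19,000 flat): $189,000 + $19,000 = $208,000.
$208,000 is at or above the $4,000 minimum.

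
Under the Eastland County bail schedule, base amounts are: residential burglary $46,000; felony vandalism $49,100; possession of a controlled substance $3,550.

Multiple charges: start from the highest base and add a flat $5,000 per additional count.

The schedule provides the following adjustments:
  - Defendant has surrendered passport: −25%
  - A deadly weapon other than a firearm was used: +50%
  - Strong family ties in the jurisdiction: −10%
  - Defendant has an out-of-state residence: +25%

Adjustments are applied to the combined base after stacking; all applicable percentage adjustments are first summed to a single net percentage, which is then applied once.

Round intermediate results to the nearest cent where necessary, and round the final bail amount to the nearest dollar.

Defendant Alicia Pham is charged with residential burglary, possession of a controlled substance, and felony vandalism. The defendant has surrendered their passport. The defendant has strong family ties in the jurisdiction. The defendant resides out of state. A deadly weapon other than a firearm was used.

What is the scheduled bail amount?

Base amounts from the schedule: residential burglary $46,000; possession of a controlled substance $3,550; felony vandalism $49,100.
Stacking rule: highest base plus $5,000 per additional charge. Highest is felony vandalism at $49,100; 2 additional charges → +$10,000. Combined base = $59,100.
Net percentage adjustment: −25% +50% −10% +25% = +40%. $59,100 × 1.4 = $82,740.

$82,740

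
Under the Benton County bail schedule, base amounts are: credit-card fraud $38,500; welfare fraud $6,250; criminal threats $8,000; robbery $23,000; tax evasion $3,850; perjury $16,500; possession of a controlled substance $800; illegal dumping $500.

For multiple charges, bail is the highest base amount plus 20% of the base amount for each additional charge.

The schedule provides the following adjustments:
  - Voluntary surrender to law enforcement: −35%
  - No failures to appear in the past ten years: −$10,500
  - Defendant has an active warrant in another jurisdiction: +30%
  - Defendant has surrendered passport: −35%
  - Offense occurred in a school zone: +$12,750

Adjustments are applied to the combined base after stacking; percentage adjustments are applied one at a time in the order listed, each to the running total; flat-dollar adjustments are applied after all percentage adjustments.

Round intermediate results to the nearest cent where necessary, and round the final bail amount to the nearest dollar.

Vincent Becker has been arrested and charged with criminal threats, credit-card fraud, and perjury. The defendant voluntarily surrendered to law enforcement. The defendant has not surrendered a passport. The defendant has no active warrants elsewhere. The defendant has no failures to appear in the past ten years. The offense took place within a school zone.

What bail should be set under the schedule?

Base amounts from the schedule: criminal threats $8,000; credit-card fraud $38,500; perjury $16,500.
Stacking rule: highest base plus 20% of each additional charge. Highest is credit-card fraud at $38,500. Additional: $8,000 × 20% = $1,600; $16,500 × 20% = $3,300. Combined base = $38,500 + $4,900 = $43,400.
Voluntary surrender to law enforcement (−35%): $43,400 × 0.65 = $28,210.
No failures to appear in the past ten years (−$10,500 flat): $28,210 − $10,500 = $17,710.
Offense occurred in a school zone (+$12,750 flat): $17,710 + $12,750 = $30,460.

$30,460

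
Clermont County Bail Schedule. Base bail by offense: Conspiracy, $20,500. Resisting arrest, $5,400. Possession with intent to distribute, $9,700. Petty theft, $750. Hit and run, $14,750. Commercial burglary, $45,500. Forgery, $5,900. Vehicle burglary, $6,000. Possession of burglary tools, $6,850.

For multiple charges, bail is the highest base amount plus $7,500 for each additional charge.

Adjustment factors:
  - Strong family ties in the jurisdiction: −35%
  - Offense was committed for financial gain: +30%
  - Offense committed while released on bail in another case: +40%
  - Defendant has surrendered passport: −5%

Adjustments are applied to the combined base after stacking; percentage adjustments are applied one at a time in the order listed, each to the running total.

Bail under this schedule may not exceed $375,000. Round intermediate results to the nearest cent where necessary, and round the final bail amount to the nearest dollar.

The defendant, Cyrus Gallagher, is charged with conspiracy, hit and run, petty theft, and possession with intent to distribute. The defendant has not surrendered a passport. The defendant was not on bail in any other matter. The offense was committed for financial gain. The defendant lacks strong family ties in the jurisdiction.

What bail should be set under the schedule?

$55,900

Base amounts from the schedule: conspiracy $20,500; hit and run $14,750; petty theft $750; possession with intent to distribute $9,700.
Stacking rule: highest base plus $7,500 per additional charge. Highest is conspiracy at $20,500; 3 additional charges → +$22,500. Combined base = $43,000.
Offense was committed for financial gain (+30%): $43,000 × 1.3 = $55,900.
$55,900 is within the $375,000 maximum.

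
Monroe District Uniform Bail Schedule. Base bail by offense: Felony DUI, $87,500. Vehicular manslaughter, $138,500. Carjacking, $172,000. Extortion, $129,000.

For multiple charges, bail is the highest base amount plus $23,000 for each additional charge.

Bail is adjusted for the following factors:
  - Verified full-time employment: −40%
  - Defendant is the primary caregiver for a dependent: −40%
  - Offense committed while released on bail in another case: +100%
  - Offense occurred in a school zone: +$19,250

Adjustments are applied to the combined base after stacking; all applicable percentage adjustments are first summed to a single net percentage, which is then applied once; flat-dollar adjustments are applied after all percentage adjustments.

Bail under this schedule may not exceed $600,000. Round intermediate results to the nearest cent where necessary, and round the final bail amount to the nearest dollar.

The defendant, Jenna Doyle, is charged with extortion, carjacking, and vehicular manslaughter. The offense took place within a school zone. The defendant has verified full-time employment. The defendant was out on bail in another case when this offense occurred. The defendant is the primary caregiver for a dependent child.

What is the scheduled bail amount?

Base amounts from the schedule: extortion $129,000; carjacking $172,000; vehicular manslaughter $138,500.
Stacking rule: highest base plus $23,000 per additional charge. Highest is carjacking at $172,000; 2 additional charges → +$46,000. Combined base = $218,000.
Net percentage adjustment: −40% −40% +100% = +20%. $218,000 × 1.2 = $261,600.
Offense occurred in a school zone (+$19,250 flat): $261,600 + $19,250 = $280,850.
$280,850 is within the $600,000 maximum.

$280,850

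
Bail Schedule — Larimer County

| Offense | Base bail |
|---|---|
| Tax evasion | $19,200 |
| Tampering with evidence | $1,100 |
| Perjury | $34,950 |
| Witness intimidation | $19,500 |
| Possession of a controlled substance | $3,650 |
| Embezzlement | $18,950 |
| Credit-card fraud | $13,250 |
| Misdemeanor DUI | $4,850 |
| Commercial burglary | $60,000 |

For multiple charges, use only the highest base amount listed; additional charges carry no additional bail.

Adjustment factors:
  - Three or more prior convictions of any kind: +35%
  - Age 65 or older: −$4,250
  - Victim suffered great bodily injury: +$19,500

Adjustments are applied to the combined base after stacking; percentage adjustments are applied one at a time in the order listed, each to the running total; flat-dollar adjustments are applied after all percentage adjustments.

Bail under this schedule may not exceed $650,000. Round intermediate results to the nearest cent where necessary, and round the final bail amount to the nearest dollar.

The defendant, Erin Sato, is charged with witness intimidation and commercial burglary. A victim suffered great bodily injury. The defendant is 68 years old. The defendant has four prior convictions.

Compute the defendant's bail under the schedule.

Base amounts from the schedule: witness intimidation $19,500; commercial burglary $60,000.
Stacking rule: use the highest base only. Highest is commercial burglary at $60,000. Combined base = $60,000.
Three or more prior convictions of any kind (+35%): $60,000 × 1.35 = $81,000.
Age 65 or older (−$4,250 flat): $81,000 − $4,250 = $76,750.
Victim suffered great bodily injury (+$19,500 flat): $76,750 + $19,500 = $96,250.
$96,250 is within the $650,000 maximum.

$96,250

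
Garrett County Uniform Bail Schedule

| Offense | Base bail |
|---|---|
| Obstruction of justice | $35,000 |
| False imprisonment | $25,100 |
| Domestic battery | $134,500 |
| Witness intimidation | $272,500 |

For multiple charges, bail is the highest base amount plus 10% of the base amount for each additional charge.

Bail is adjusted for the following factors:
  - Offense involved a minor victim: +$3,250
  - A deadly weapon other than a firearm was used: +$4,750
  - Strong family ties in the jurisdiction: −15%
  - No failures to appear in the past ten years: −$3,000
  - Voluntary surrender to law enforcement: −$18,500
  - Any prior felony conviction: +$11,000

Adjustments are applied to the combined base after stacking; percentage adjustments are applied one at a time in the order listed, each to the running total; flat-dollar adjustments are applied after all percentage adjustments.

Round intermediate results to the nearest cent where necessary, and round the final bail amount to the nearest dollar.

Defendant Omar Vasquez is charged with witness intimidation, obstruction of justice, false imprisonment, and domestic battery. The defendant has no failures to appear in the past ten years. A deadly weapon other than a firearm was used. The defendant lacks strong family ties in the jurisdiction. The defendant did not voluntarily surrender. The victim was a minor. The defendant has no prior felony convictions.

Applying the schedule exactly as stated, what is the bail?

$296,960

Base amounts from the schedule: witness intimidation $272,500; obstruction of justice $35,000; false imprisonment $25,100; domestic battery $134,500.
Stacking rule: highest base plus 10% of each additional charge. Highest is witness intimidation at $272,500. Additional: $35,000 × 10% = $3,500; $25,100 × 10% = $2,510; $134,500 × 10% = $13,450. Combined base = $272,500 + $19,460 = $291,960.
Offense involved a minor victim (+$3,250 flat): $291,960 + $3,250 = $295,210.
A deadly weapon other than a firearm was used (+$4,750 flat): $295,210 + $4,750 = $299,960.
No failures to appear in the past ten years (−$3,000 flat): $299,960 − $3,000 = $296,960.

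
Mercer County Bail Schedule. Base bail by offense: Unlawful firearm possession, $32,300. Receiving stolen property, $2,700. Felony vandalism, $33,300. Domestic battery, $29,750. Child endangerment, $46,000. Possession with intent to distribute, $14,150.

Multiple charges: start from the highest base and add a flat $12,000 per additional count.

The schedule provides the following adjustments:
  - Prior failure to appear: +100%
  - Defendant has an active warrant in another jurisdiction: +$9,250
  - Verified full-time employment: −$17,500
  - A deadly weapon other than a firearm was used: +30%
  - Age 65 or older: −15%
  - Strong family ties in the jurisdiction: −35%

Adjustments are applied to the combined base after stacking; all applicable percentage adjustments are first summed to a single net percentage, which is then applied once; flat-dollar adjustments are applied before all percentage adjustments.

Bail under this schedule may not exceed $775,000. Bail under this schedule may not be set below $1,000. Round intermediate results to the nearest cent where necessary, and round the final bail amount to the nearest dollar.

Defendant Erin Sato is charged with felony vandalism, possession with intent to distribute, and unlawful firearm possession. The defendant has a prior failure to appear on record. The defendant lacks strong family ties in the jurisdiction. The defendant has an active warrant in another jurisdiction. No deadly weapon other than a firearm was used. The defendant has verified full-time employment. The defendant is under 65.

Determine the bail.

$98,100

Base amounts from the schedule: felony vandalism $33,300; possession with intent to distribute $14,150; unlawful firearm possession $32,300.
Stacking rule: highest base plus $12,000 per additional charge. Highest is felony vandalism at $33,300; 2 additional charges → +$24,000. Combined base = $57,300.
Defendant has an active warrant in another jurisdiction (+$9,250 flat): $57,300 + $9,250 = $66,550.
Verified full-time employment (−$17,500 flat): $66,550 − $17,500 = $49,050.
Prior failure to appear (+100%): $49,050 × 2 = $98,100.
$98,100 is within the $775,000 maximum.
$98,100 is at or above the $1,000 minimum.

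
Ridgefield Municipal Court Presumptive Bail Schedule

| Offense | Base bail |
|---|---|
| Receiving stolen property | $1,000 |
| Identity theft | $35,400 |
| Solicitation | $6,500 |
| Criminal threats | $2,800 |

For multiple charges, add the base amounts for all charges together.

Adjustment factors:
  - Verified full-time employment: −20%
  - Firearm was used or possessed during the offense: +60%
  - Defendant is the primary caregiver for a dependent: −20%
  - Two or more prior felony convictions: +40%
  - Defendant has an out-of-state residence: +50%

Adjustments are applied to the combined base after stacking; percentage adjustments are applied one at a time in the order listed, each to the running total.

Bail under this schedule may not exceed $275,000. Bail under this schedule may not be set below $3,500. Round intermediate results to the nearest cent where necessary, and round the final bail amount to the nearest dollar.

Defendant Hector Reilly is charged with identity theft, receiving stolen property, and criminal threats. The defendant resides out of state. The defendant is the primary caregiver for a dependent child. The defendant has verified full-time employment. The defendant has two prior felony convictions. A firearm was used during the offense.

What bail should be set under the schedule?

$84,296

Base amounts from the schedule: identity theft $35,400; receiving stolen property $1,000; criminal threats $2,800.
Stacking rule: sum of all bases. $35,400 + $1,000 + $2,800 = $39,200.
Verified full-time employment (−20%): $39,200 × 0.8 = $31,360.
Firearm was used or possessed during the offense (+60%): $31,360 × 1.6 = $50,176.
Defendant is the primary caregiver for a dependent (−20%): $50,176 × 0.8 = $40,140.80.
Two or more prior felony convictions (+40%): $40,140.80 × 1.4 = $56,197.12.
Defendant has an out-of-state residence (+50%): $56,197.12 × 1.5 = $84,295.68.
$84,295.68 is within the $275,000 maximum.
$84,295.68 is at or above the $3,500 minimum.
Rounded to the nearest dollar: $84,296.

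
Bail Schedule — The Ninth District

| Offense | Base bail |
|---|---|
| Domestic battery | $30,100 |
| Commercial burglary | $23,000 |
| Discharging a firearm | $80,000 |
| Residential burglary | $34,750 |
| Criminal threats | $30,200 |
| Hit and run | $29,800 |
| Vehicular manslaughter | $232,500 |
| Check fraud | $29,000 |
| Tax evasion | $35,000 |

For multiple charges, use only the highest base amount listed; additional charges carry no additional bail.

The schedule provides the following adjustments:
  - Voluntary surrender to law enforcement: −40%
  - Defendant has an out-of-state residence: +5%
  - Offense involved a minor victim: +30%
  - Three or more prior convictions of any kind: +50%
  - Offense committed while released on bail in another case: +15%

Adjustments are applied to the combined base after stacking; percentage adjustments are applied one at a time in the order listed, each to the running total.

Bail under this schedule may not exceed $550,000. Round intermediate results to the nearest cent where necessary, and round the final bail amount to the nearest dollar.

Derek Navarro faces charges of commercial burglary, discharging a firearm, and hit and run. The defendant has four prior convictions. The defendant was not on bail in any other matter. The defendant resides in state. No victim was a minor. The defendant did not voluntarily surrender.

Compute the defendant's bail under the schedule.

$120,000

Base amounts from the schedule: commercial burglary $23,000; discharging a firearm $80,000; hit and run $29,800.
Stacking rule: use the highest base only. Highest is discharging a firearm at $80,000. Combined base = $80,000.
Three or more prior convictions of any kind (+50%): $80,000 × 1.5 = $120,000.
$120,000 is within the $550,000 maximum.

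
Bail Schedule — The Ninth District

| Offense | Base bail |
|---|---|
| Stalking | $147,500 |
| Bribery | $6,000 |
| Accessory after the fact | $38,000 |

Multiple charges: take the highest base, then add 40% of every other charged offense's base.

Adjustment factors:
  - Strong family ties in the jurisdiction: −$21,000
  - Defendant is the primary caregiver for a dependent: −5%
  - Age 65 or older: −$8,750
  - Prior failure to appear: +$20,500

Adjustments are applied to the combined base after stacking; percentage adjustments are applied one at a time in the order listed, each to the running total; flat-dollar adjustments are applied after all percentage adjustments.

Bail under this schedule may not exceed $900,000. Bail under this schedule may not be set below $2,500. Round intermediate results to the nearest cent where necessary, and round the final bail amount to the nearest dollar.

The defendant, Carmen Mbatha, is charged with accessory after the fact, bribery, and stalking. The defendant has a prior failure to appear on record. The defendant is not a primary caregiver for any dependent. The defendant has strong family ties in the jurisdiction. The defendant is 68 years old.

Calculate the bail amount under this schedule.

Base amounts from the schedule: accessory after the fact $38,000; bribery $6,000; stalking $147,500.
Stacking rule: highest base plus 40% of each additional charge. Highest is stalking at $147,500. Additional: $38,000 × 40% = $15,200; $6,000 × 40% = $2,400. Combined base = $147,500 + $17,600 = $165,100.
Strong family ties in the jurisdiction (−$21,000 flat): $165,100 − $21,000 = $144,100.
Age 65 or older (−$8,750 flat): $144,100 − $8,750 = $135,350.
Prior failure to appear (+$20,500 flat): $135,350 + $20,500 = $155,850.
$155,850 is within the $900,000 maximum.
$155,850 is at or above the $2,500 minimum.

$155,850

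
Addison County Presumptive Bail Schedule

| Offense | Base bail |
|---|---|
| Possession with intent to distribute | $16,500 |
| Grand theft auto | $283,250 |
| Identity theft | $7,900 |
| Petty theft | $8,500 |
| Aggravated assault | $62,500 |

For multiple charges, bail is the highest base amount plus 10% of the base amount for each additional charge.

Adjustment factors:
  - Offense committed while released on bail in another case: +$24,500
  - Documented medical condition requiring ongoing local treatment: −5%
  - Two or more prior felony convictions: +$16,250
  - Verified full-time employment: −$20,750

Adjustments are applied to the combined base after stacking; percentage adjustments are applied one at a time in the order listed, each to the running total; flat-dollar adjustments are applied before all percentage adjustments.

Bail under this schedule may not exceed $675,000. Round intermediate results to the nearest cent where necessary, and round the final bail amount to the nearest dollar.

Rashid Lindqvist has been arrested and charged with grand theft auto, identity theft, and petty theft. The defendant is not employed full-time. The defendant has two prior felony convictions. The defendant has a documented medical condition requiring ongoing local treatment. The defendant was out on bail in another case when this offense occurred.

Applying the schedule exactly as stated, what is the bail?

Base amounts from the schedule: grand theft auto $283,250; identity theft $7,900; petty theft $8,500.
Stacking rule: highest base plus 10% of each additional charge. Highest is grand theft auto at $283,250. Additional: $7,900 × 10% = $790; $8,500 × 10% = $850. Combined base = $283,250 + $1,640 = $284,890.
Offense committed while released on bail in another case (+$24,500 flat): $284,890 + $24,500 = $309,390.
Two or more prior felony convictions (+$16,250 flat): $309,390 + $16,250 = $325,640.
Documented medical condition requiring ongoing local treatment (−5%): $325,640 × 0.95 = $309,358.
$309,358 is within the $675,000 maximum.

$309,358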